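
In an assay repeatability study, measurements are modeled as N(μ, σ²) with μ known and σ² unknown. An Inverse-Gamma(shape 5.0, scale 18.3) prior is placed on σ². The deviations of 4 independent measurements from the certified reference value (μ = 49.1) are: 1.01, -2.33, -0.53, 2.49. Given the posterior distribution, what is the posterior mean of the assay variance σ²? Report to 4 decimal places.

With known mean μ and an Inverse-Gamma(α, β) prior on σ², the Normal likelihood is conjugate: posterior is Inv-Gamma(α + n/2, β + Σ(xᵢ−μ)²/2).
Σ(xᵢ−μ)² = (1.01)² + (-2.33)² + (-0.53)² + (2.49)² = 12.9300.
Posterior: Inv-Gamma(5.0 + 4/2, 18.3 + 12.9300/2) = Inv-Gamma(7.00, 24.76500).
E[σ²|data] = β/(α−1) = 24.76500/6.00 = 4.1275.

4.1275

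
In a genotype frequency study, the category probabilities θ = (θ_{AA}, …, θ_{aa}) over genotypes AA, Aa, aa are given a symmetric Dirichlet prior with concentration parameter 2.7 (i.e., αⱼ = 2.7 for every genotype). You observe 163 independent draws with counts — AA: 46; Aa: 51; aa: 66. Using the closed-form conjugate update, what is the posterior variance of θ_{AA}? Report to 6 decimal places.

The Dirichlet prior is conjugate to the Multinomial likelihood: each posterior αⱼ = prior αⱼ + observed count nⱼ.
Posterior concentration: (48.7, 53.7, 68.7), total = 171.1.
Var[θ_j] = α_j(Σα−α_j)/((Σα)²(Σα+1)) = 48.7·122.4/(171.1²·172.1) = 0.001183.

0.001183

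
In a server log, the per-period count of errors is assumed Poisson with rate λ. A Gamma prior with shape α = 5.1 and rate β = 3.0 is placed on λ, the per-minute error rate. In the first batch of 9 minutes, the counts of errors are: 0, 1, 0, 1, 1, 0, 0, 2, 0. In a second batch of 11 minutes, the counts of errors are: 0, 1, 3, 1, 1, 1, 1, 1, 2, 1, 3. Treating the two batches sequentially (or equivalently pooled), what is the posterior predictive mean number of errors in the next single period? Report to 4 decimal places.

With a Gamma(shape α, rate β) prior, the Poisson likelihood is conjugate: the posterior is Gamma(α + ΣXᵢ, β + n).
Batch 1: sum of counts S = 5 over n = 9 minutes.
After batch 1: Gamma(α+S, β+n) = Gamma(5.1+5, 3.0+9) = Gamma(10.1, 12.0).
Batch 2: sum of counts S = 15 over n = 11 minutes.
After batch 2: Gamma(α+S, β+n) = Gamma(10.1+15, 12.0+11) = Gamma(25.1, 23.0).
The predictive distribution for one future period is NegBinom with mean α/β = 1.0913.

1.0913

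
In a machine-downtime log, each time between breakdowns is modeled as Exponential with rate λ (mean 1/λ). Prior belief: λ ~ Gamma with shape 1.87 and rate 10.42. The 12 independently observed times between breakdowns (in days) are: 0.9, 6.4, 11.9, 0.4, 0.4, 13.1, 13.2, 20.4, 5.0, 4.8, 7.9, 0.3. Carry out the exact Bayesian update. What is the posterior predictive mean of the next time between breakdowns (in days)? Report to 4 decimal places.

7.3908

With a Gamma(shape α, rate β) prior on the exponential rate λ, the posterior after n observations with total T = Σxᵢ is Gamma(α+n, β+T).
Sum of observations T = 84.7 days; n = 12.
Posterior: Gamma(1.87+12, 10.42+84.7) = Gamma(13.87, 95.12).
The predictive distribution for the next observation is Lomax; its mean is β/(α−1) = 95.12/12.87 = 7.3908.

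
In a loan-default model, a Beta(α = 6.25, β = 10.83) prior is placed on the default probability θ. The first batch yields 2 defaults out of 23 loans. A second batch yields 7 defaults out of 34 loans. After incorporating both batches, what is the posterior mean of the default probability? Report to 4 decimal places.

0.2059

The Beta prior is conjugate to a Binomial/Bernoulli likelihood; the update adds successes to α and failures to β.
After batch 1: Beta(6.25+2, 10.83+21) = Beta(8.25, 31.83).
After batch 2: Beta(8.25+7, 31.83+27) = Beta(15.25, 58.83).
Posterior mean = α/(α+β) = 15.25/74.08 = 0.2059.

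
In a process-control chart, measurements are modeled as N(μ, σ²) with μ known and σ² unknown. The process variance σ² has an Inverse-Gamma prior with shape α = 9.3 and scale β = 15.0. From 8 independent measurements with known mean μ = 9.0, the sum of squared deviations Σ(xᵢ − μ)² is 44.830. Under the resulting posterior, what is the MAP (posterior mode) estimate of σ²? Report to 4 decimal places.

With known mean μ and an Inverse-Gamma(α, β) prior on σ², the Normal likelihood is conjugate: posterior is Inv-Gamma(α + n/2, β + Σ(xᵢ−μ)²/2).
Posterior: Inv-Gamma(9.3 + 8/2, 15.0 + 44.830/2) = Inv-Gamma(13.30, 37.4150).
Mode = β/(α+1) = 37.4150/14.30 = 2.6164.

2.6164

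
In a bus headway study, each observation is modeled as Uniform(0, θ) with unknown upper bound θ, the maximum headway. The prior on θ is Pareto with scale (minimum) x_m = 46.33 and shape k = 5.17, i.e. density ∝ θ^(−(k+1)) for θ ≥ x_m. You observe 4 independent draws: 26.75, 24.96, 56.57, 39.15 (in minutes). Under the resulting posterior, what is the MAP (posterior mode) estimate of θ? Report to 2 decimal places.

56.57

A Pareto(scale x_m, shape k) prior on the upper bound θ of Uniform(0, θ) is conjugate: posterior is Pareto(max(x_m, max xᵢ), k + n).
Sample maximum = 56.57; prior scale x_m = 46.33 → posterior scale = max = 56.57.
Posterior shape = 5.17 + 4 = 9.17.
The Pareto density is decreasing on [x_m, ∞), so the mode is x_m = 56.57.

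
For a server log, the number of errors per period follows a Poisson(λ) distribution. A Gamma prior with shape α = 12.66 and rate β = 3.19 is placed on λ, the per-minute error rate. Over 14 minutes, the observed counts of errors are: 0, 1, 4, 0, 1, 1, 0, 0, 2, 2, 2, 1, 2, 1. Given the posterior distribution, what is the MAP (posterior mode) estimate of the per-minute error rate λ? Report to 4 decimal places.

With a Gamma(shape α, rate β) prior, the Poisson likelihood is conjugate: the posterior is Gamma(α + ΣXᵢ, β + n).
Sum of counts S = 17 over n = 14 minutes.
Posterior: Gamma(α+S, β+n) = Gamma(12.66+17, 3.19+14) = Gamma(29.66, 17.19).
Mode of Gamma(α,β) for α≥1 is (α−1)/β = 28.66/17.19 = 1.6672.

1.6672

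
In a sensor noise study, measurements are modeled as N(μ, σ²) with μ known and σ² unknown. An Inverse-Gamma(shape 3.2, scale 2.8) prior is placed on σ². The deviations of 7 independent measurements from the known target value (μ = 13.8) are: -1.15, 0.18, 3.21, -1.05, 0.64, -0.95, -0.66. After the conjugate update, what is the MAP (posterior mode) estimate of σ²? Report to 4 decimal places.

1.3058

With known mean μ and an Inverse-Gamma(α, β) prior on σ², the Normal likelihood is conjugate: posterior is Inv-Gamma(α + n/2, β + Σ(xᵢ−μ)²/2).
Σ(xᵢ−μ)² = (-1.15)² + (0.18)² + (3.21)² + (-1.05)² + (0.64)² + (-0.95)² + (-0.66)² = 14.5092.
Posterior: Inv-Gamma(3.2 + 7/2, 2.8 + 14.5092/2) = Inv-Gamma(6.70, 10.05460).
Mode = β/(α+1) = 10.05460/7.70 = 1.3058.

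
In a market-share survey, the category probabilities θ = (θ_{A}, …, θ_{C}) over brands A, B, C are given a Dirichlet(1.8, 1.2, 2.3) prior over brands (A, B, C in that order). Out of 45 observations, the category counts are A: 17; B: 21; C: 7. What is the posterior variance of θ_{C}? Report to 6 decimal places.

0.002938

The Dirichlet prior is conjugate to the Multinomial likelihood: each posterior αⱼ = prior αⱼ + observed count nⱼ.
Posterior concentration: (18.8, 22.2, 9.3), total = 50.3.
Var[θ_j] = α_j(Σα−α_j)/((Σα)²(Σα+1)) = 9.3·41.0/(50.3²·51.3) = 0.002938.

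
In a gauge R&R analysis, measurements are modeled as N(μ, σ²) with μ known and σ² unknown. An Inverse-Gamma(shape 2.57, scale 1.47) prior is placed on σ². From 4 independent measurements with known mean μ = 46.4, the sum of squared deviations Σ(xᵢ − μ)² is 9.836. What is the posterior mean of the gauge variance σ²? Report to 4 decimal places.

With known mean μ and an Inverse-Gamma(α, β) prior on σ², the Normal likelihood is conjugate: posterior is Inv-Gamma(α + n/2, β + Σ(xᵢ−μ)²/2).
Posterior: Inv-Gamma(2.57 + 4/2, 1.47 + 9.836/2) = Inv-Gamma(4.57, 6.3880).
E[σ²|data] = β/(α−1) = 6.3880/3.57 = 1.7894.

1.7894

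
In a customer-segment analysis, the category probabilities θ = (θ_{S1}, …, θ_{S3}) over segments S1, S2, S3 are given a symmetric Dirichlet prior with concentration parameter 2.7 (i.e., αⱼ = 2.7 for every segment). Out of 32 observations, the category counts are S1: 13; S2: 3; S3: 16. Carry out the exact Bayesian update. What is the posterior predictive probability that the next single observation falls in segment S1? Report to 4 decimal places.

0.3915

The Dirichlet prior is conjugate to the Multinomial likelihood: each posterior αⱼ = prior αⱼ + observed count nⱼ.
Posterior concentration: (15.7, 5.7, 18.7), total = 40.1.
P(next = S1 | data) = α_{S1}/Σα = 0.3915.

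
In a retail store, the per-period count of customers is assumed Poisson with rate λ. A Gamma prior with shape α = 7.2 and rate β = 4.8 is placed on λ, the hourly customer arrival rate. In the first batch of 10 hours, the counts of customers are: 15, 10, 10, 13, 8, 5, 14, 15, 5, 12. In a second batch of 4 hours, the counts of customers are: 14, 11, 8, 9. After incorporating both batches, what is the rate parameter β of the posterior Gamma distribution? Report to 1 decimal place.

18.8

With a Gamma(shape α, rate β) prior, the Poisson likelihood is conjugate: the posterior is Gamma(α + ΣXᵢ, β + n).
Batch 1: sum of counts S = 107 over n = 10 hours.
After batch 1: Gamma(α+S, β+n) = Gamma(7.2+107, 4.8+10) = Gamma(114.2, 14.8).
Batch 2: sum of counts S = 42 over n = 4 hours.
After batch 2: Gamma(α+S, β+n) = Gamma(114.2+42, 14.8+4) = Gamma(156.2, 18.8).
Posterior β = 18.8.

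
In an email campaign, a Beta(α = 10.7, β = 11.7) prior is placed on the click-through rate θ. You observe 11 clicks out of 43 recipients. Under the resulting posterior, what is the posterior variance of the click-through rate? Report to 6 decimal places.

0.003339

The Beta prior is conjugate to a Binomial/Bernoulli likelihood; the update adds successes to α and failures to β.
Posterior: Beta(α+k, β+n−k) = Beta(10.7+11, 11.7+32) = Beta(21.7, 43.7).
Var = αβ/((α+β)²(α+β+1)) = 21.7·43.7/(65.4²·66.4) = 0.003339.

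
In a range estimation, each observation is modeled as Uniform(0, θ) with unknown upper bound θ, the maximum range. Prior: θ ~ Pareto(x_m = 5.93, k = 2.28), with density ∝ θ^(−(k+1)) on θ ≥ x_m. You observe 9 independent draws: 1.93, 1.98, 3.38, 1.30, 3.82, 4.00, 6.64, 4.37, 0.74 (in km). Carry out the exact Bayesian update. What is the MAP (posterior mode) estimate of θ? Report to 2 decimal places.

A Pareto(scale x_m, shape k) prior on the upper bound θ of Uniform(0, θ) is conjugate: posterior is Pareto(max(x_m, max xᵢ), k + n).
Sample maximum = 6.64; prior scale x_m = 5.93 → posterior scale = max = 6.64.
Posterior shape = 2.28 + 9 = 11.28.
The Pareto density is decreasing on [x_m, ∞), so the mode is x_m = 6.64.

6.64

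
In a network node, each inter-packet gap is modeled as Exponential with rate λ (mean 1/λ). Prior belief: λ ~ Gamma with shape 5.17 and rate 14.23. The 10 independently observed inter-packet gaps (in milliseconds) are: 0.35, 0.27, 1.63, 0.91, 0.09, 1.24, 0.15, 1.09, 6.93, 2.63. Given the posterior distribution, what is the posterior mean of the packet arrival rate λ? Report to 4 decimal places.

0.5139

With a Gamma(shape α, rate β) prior on the exponential rate λ, the posterior after n observations with total T = Σxᵢ is Gamma(α+n, β+T).
Sum of observations T = 15.29 milliseconds; n = 10.
Posterior: Gamma(5.17+10, 14.23+15.29) = Gamma(15.17, 29.52).
Posterior mean of λ = α/β = 15.17/29.52 = 0.5139.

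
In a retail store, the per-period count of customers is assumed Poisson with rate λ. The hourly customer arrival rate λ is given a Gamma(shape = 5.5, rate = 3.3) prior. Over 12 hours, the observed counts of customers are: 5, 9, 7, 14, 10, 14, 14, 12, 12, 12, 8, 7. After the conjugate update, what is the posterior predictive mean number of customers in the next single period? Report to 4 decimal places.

8.4641

With a Gamma(shape α, rate β) prior, the Poisson likelihood is conjugate: the posterior is Gamma(α + ΣXᵢ, β + n).
Sum of counts S = 124 over n = 12 hours.
Posterior: Gamma(α+S, β+n) = Gamma(5.5+124, 3.3+12) = Gamma(129.5, 15.3).
The predictive distribution for one future period is NegBinom with mean α/β = 8.4641.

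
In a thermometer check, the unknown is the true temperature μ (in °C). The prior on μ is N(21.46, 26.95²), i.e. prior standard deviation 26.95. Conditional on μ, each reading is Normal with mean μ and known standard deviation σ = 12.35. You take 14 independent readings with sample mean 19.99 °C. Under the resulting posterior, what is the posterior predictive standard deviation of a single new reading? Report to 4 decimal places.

12.7772

For Normal data with known variance σ², a Normal(μ₀, σ₀²) prior on μ is conjugate. Posterior precision = 1/σ₀² + n/σ²; posterior mean is the precision-weighted average of μ₀ and x̄.
σ₀² = 26.95² = 726.3025, σ² = 12.35² = 152.5225; σ² + n·σ₀² = 152.5225 + 14·726.3025 = 10320.7575.
Posterior precision = 1/σ₀² + n/σ² = 1/726.3025 + 14/152.5225 = (σ² + n·σ₀²)/(σ₀²σ²) = 10320.7575/(726.3025·152.5225); posterior variance σₙ² = σ₀²σ²/(σ² + n·σ₀²) = 726.3025·152.5225/10320.7575 = 10.733463.
Predictive variance for one new observation = σₙ² + σ² = 726.3025·152.5225/10320.7575 + 152.5225 = σ²·(σ₀² + 10320.7575)/10320.7575 = 152.5225·11047.06/10320.7575 = 163.255963; SD = √(152.5225·11047.06/10320.7575) = 12.7772.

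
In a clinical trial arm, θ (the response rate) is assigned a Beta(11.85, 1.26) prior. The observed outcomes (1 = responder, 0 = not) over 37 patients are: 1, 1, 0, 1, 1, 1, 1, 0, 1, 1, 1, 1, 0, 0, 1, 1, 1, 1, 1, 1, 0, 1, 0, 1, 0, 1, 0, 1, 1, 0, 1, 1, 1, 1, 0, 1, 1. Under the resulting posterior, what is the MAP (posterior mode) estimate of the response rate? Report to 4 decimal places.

The Beta prior is conjugate to a Binomial/Bernoulli likelihood; the update adds successes to α and failures to β.
Posterior: Beta(α+k, β+n−k) = Beta(11.85+27, 1.26+10) = Beta(38.85, 11.26).
Mode of Beta(a,b) for a,b>1 is (a−1)/(a+b−2) = 37.85/48.11 = 0.7867.

0.7867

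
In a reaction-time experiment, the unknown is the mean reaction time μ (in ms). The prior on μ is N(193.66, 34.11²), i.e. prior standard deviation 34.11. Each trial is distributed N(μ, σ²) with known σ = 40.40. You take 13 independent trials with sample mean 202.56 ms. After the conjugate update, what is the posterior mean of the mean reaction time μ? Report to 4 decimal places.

201.6932

For Normal data with known variance σ², a Normal(μ₀, σ₀²) prior on μ is conjugate. Posterior precision = 1/σ₀² + n/σ²; posterior mean is the precision-weighted average of μ₀ and x̄.
n·x̄ = 13·202.56 = 2633.28.
σ₀² = 34.11² = 1163.4921, σ² = 40.40² = 1632.16; σ² + n·σ₀² = 1632.16 + 13·1163.4921 = 16757.5573.
Posterior mean = (μ₀/σ₀² + n·x̄/σ²)/(1/σ₀² + n/σ²) = (σ²·μ₀ + σ₀²·n·x̄)/(σ² + n·σ₀²) = (1632.16·193.66 + 1163.4921·2633.28)/16757.5573 = 3379884.582688/16757.5573 = 201.6932.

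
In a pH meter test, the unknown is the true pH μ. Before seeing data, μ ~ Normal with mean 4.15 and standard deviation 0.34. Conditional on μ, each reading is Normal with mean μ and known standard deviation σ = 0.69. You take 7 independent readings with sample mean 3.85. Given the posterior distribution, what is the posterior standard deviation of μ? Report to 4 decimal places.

For Normal data with known variance σ², a Normal(μ₀, σ₀²) prior on μ is conjugate. Posterior precision = 1/σ₀² + n/σ²; posterior mean is the precision-weighted average of μ₀ and x̄.
σ₀² = 0.34² = 0.1156, σ² = 0.69² = 0.4761; σ² + n·σ₀² = 0.4761 + 7·0.1156 = 1.2853.
Posterior precision = 1/σ₀² + n/σ² = 1/0.1156 + 7/0.4761 = (σ² + n·σ₀²)/(σ₀²σ²) = 1.2853/(0.1156·0.4761); posterior variance σₙ² = σ₀²σ²/(σ² + n·σ₀²) = 0.1156·0.4761/1.2853 = 0.042820.
Posterior SD = √σₙ² = √(0.1156·0.4761/1.2853) = 0.2069.

0.2069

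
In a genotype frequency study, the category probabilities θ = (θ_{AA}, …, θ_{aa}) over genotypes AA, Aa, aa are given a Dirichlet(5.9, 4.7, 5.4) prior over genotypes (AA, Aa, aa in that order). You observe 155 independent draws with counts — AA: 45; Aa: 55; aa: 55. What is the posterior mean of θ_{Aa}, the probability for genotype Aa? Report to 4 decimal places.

0.3491

The Dirichlet prior is conjugate to the Multinomial likelihood: each posterior αⱼ = prior αⱼ + observed count nⱼ.
Posterior concentration: (50.9, 59.7, 60.4), total = 171.0.
E[θ_{Aa}|data] = α_{Aa}/Σα = 59.7/171.0 = 0.3491.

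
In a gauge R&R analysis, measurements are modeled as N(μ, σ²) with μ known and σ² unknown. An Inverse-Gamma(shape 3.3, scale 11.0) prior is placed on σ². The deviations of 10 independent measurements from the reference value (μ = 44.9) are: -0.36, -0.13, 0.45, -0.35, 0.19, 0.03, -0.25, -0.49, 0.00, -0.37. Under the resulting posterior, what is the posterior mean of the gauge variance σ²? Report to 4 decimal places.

1.5718

With known mean μ and an Inverse-Gamma(α, β) prior on σ², the Normal likelihood is conjugate: posterior is Inv-Gamma(α + n/2, β + Σ(xᵢ−μ)²/2).
Σ(xᵢ−μ)² = (-0.36)² + (-0.13)² + (0.45)² + (-0.35)² + (0.19)² + (0.03)² + (-0.25)² + (-0.49)² + (0.00)² + (-0.37)² = 0.9480.
Posterior: Inv-Gamma(3.3 + 10/2, 11.0 + 0.9480/2) = Inv-Gamma(8.30, 11.47400).
E[σ²|data] = β/(α−1) = 11.47400/7.30 = 1.5718.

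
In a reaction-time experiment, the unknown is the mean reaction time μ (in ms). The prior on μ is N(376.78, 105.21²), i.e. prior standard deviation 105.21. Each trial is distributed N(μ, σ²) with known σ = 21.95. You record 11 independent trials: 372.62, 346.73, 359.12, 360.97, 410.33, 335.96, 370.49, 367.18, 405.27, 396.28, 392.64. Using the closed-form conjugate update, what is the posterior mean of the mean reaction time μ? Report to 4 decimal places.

374.3360

For Normal data with known variance σ², a Normal(μ₀, σ₀²) prior on μ is conjugate. Posterior precision = 1/σ₀² + n/σ²; posterior mean is the precision-weighted average of μ₀ and x̄.
Σxᵢ = 372.62 + 346.73 + 359.12 + 360.97 + 410.33 + 335.96 + 370.49 + 367.18 + 405.27 + 396.28 + 392.64 = 4117.59, so n·x̄ = 4117.59.
σ₀² = 105.21² = 11069.1441, σ² = 21.95² = 481.8025; σ² + n·σ₀² = 481.8025 + 11·11069.1441 = 122242.3876.
Posterior mean = (μ₀/σ₀² + n·x̄/σ²)/(1/σ₀² + n/σ²) = (σ²·μ₀ + σ₀²·n·x̄)/(σ² + n·σ₀²) = (481.8025·376.78 + 11069.1441·4117.59)/122242.3876 = 45759730.600669/122242.3876 = 374.3360.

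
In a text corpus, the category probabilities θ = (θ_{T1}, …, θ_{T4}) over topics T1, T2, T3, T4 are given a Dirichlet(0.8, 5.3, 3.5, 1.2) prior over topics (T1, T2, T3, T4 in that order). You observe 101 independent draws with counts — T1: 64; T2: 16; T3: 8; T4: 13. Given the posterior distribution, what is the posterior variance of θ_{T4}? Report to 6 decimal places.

0.000983

The Dirichlet prior is conjugate to the Multinomial likelihood: each posterior αⱼ = prior αⱼ + observed count nⱼ.
Posterior concentration: (64.8, 21.3, 11.5, 14.2), total = 111.8.
Var[θ_j] = α_j(Σα−α_j)/((Σα)²(Σα+1)) = 14.2·97.6/(111.8²·112.8) = 0.000983.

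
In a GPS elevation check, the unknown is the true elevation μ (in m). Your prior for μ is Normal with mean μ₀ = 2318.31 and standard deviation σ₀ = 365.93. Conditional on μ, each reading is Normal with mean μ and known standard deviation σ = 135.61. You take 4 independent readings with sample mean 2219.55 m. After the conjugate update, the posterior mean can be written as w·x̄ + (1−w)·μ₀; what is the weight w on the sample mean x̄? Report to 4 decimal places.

0.9668

For Normal data with known variance σ², a Normal(μ₀, σ₀²) prior on μ is conjugate. Posterior precision = 1/σ₀² + n/σ²; posterior mean is the precision-weighted average of μ₀ and x̄.
σ₀² = 365.93² = 133904.7649, σ² = 135.61² = 18390.0721. Prior precision 1/σ₀² = 1/133904.7649; data precision n/σ² = 4/18390.0721.
w = (n/σ²)/(1/σ₀² + n/σ²) = n·σ₀²/(σ² + n·σ₀²) = 4·133904.7649/(18390.0721 + 4·133904.7649) = 535619.0596/554009.1317 = 0.9668.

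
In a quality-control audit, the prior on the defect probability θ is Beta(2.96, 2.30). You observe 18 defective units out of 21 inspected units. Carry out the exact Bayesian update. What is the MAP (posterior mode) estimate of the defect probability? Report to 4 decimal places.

0.8228

The Beta prior is conjugate to a Binomial/Bernoulli likelihood; the update adds successes to α and failures to β.
Posterior: Beta(α+k, β+n−k) = Beta(2.96+18, 2.30+3) = Beta(20.96, 5.30).
Mode of Beta(a,b) for a,b>1 is (a−1)/(a+b−2) = 19.96/24.26 = 0.8228.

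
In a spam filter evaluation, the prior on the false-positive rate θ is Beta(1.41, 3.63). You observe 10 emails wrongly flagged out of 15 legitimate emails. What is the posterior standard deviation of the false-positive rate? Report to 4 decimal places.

0.1080

The Beta prior is conjugate to a Binomial/Bernoulli likelihood; the update adds successes to α and failures to β.
Posterior: Beta(α+k, β+n−k) = Beta(1.41+10, 3.63+5) = Beta(11.41, 8.63).
Var = αβ/((α+β)²(α+β+1)) = 11.41·8.63/(20.04²·21.04) = 0.01165347; SD = √0.01165347 = 0.1080.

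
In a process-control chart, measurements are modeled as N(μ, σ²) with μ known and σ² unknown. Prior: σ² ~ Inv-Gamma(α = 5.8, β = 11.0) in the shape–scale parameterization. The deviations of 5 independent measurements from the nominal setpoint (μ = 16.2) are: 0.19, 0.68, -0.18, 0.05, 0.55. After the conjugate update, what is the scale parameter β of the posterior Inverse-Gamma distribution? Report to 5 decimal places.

With known mean μ and an Inverse-Gamma(α, β) prior on σ², the Normal likelihood is conjugate: posterior is Inv-Gamma(α + n/2, β + Σ(xᵢ−μ)²/2).
Σ(xᵢ−μ)² = (0.19)² + (0.68)² + (-0.18)² + (0.05)² + (0.55)² = 0.8359.
Posterior: Inv-Gamma(5.8 + 5/2, 11.0 + 0.8359/2) = Inv-Gamma(8.30, 11.41795).
Posterior β = 11.41795.

11.41795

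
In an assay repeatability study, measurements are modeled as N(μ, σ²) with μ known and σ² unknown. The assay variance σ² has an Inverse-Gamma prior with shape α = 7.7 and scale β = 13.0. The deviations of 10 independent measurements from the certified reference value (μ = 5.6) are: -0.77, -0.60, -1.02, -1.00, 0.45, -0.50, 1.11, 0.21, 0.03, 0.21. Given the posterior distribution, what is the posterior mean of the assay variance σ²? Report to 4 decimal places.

1.3148

With known mean μ and an Inverse-Gamma(α, β) prior on σ², the Normal likelihood is conjugate: posterior is Inv-Gamma(α + n/2, β + Σ(xᵢ−μ)²/2).
Σ(xᵢ−μ)² = (-0.77)² + (-0.60)² + (-1.02)² + (-1.00)² + (0.45)² + (-0.50)² + (1.11)² + (0.21)² + (0.03)² + (0.21)² = 4.7670.
Posterior: Inv-Gamma(7.7 + 10/2, 13.0 + 4.7670/2) = Inv-Gamma(12.70, 15.38350).
E[σ²|data] = β/(α−1) = 15.38350/11.70 = 1.3148.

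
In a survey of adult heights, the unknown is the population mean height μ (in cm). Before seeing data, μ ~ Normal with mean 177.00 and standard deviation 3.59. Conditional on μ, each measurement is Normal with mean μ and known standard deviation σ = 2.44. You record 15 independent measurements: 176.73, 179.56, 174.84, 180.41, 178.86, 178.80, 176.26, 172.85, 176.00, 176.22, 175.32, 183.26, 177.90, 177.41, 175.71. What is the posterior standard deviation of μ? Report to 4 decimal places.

For Normal data with known variance σ², a Normal(μ₀, σ₀²) prior on μ is conjugate. Posterior precision = 1/σ₀² + n/σ²; posterior mean is the precision-weighted average of μ₀ and x̄.
σ₀² = 3.59² = 12.8881, σ² = 2.44² = 5.9536; σ² + n·σ₀² = 5.9536 + 15·12.8881 = 199.2751.
Posterior precision = 1/σ₀² + n/σ² = 1/12.8881 + 15/5.9536 = (σ² + n·σ₀²)/(σ₀²σ²) = 199.2751/(12.8881·5.9536); posterior variance σₙ² = σ₀²σ²/(σ² + n·σ₀²) = 12.8881·5.9536/199.2751 = 0.385049.
Posterior SD = √σₙ² = √(12.8881·5.9536/199.2751) = 0.6205.

0.6205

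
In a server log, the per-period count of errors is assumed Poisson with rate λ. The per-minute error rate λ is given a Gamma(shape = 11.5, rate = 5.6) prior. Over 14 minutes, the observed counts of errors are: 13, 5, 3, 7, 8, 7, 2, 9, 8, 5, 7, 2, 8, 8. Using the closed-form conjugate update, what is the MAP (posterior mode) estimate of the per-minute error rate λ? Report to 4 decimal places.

5.2296

With a Gamma(shape α, rate β) prior, the Poisson likelihood is conjugate: the posterior is Gamma(α + ΣXᵢ, β + n).
Sum of counts S = 92 over n = 14 minutes.
Posterior: Gamma(α+S, β+n) = Gamma(11.5+92, 5.6+14) = Gamma(103.5, 19.6).
Mode of Gamma(α,β) for α≥1 is (α−1)/β = 102.5/19.6 = 5.2296.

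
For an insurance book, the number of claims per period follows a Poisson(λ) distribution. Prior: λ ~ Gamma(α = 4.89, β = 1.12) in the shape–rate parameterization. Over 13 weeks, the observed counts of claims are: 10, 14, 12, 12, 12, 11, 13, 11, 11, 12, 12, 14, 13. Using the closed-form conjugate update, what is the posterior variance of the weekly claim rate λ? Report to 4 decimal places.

0.8120

With a Gamma(shape α, rate β) prior, the Poisson likelihood is conjugate: the posterior is Gamma(α + ΣXᵢ, β + n).
Sum of counts S = 157 over n = 13 weeks.
Posterior: Gamma(α+S, β+n) = Gamma(4.89+157, 1.12+13) = Gamma(161.89, 14.12).
Var = α/β² = 161.89/14.12² = 0.8120.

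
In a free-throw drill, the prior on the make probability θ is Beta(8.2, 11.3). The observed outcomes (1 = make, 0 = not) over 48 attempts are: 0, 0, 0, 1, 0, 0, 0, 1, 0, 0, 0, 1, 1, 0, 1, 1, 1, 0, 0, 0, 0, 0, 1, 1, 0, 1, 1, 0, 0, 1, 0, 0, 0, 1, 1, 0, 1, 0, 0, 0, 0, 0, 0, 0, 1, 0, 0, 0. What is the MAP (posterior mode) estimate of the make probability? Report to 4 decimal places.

The Beta prior is conjugate to a Binomial/Bernoulli likelihood; the update adds successes to α and failures to β.
Posterior: Beta(α+k, β+n−k) = Beta(8.2+16, 11.3+32) = Beta(24.2, 43.3).
Mode of Beta(a,b) for a,b>1 is (a−1)/(a+b−2) = 23.2/65.5 = 0.3542.

0.3542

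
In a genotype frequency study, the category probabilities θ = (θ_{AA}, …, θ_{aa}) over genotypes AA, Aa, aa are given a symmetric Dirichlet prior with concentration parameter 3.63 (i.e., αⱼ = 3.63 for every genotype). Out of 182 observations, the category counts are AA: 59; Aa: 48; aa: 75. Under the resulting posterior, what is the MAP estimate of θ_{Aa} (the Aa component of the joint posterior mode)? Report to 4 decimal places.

0.2666

The Dirichlet prior is conjugate to the Multinomial likelihood: each posterior αⱼ = prior αⱼ + observed count nⱼ.
Posterior concentration: (62.63, 51.63, 78.63), total = 192.89.
Joint mode component: (α_{Aa}−1)/(Σα−K) = 50.63/189.89 = 0.2666.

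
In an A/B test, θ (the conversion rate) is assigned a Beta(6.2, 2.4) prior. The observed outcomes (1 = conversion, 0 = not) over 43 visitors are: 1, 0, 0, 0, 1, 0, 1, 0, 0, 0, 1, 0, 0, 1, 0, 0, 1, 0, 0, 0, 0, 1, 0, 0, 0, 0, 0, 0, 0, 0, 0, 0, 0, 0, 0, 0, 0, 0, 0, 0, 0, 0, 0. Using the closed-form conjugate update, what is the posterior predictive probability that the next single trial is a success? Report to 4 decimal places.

0.2558

The Beta prior is conjugate to a Binomial/Bernoulli likelihood; the update adds successes to α and failures to β.
Posterior: Beta(α+k, β+n−k) = Beta(6.2+7, 2.4+36) = Beta(13.2, 38.4).
For a single future Bernoulli trial, P(success | data) = α/(α+β) = 0.2558.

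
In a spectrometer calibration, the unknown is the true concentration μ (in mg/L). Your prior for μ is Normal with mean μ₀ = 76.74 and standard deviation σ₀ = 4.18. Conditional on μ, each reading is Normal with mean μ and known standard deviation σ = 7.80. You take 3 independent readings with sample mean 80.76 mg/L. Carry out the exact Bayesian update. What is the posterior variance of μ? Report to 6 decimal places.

For Normal data with known variance σ², a Normal(μ₀, σ₀²) prior on μ is conjugate. Posterior precision = 1/σ₀² + n/σ²; posterior mean is the precision-weighted average of μ₀ and x̄.
σ₀² = 4.18² = 17.4724, σ² = 7.80² = 60.84; σ² + n·σ₀² = 60.84 + 3·17.4724 = 113.2572.
Posterior precision = 1/σ₀² + n/σ² = 1/17.4724 + 3/60.84 = (σ² + n·σ₀²)/(σ₀²σ²) = 113.2572/(17.4724·60.84); posterior variance σₙ² = σ₀²σ²/(σ² + n·σ₀²) = 17.4724·60.84/113.2572 = 9.385901.

9.385901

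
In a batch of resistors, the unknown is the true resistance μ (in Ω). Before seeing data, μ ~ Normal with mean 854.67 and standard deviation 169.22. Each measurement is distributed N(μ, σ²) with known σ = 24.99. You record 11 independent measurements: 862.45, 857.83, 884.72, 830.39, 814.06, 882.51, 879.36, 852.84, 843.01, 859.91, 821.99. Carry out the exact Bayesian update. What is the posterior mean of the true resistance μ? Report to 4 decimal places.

For Normal data with known variance σ², a Normal(μ₀, σ₀²) prior on μ is conjugate. Posterior precision = 1/σ₀² + n/σ²; posterior mean is the precision-weighted average of μ₀ and x̄.
Σxᵢ = 862.45 + 857.83 + 884.72 + 830.39 + 814.06 + 882.51 + 879.36 + 852.84 + 843.01 + 859.91 + 821.99 = 9389.07, so n·x̄ = 9389.07.
σ₀² = 169.22² = 28635.4084, σ² = 24.99² = 624.5001; σ² + n·σ₀² = 624.5001 + 11·28635.4084 = 315613.9925.
Posterior mean = (μ₀/σ₀² + n·x̄/σ²)/(1/σ₀² + n/σ²) = (σ²·μ₀ + σ₀²·n·x̄)/(σ² + n·σ₀²) = (624.5001·854.67 + 28635.4084·9389.07)/315613.9925 = 269393595.446655/315613.9925 = 853.5540.

853.5540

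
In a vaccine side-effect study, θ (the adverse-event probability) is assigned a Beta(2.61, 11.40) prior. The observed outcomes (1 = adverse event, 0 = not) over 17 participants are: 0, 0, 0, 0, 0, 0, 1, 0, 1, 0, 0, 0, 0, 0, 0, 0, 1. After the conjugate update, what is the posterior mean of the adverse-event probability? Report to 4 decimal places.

0.1809

The Beta prior is conjugate to a Binomial/Bernoulli likelihood; the update adds successes to α and failures to β.
Posterior: Beta(α+k, β+n−k) = Beta(2.61+3, 11.40+14) = Beta(5.61, 25.40).
Posterior mean = α/(α+β) = 5.61/31.01 = 0.1809.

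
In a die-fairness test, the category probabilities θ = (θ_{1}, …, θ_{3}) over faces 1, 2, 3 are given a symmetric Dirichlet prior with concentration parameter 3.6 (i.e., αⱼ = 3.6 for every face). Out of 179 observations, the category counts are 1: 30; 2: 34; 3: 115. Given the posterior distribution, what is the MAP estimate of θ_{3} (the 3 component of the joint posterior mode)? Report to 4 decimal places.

The Dirichlet prior is conjugate to the Multinomial likelihood: each posterior αⱼ = prior αⱼ + observed count nⱼ.
Posterior concentration: (33.6, 37.6, 118.6), total = 189.8.
Joint mode component: (α_{3}−1)/(Σα−K) = 117.6/186.8 = 0.6296.

0.6296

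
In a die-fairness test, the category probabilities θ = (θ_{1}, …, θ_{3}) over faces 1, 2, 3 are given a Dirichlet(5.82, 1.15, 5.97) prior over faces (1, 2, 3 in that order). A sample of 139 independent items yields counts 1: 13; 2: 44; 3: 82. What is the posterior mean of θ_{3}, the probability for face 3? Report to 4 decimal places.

0.5790

The Dirichlet prior is conjugate to the Multinomial likelihood: each posterior αⱼ = prior αⱼ + observed count nⱼ.
Posterior concentration: (18.82, 45.15, 87.97), total = 151.94.
E[θ_{3}|data] = α_{3}/Σα = 87.97/151.94 = 0.5790.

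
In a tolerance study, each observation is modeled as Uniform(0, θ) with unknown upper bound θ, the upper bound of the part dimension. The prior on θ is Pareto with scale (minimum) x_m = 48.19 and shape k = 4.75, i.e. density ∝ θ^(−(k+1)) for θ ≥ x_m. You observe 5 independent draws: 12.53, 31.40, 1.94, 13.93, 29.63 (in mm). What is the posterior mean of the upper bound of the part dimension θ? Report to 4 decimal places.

A Pareto(scale x_m, shape k) prior on the upper bound θ of Uniform(0, θ) is conjugate: posterior is Pareto(max(x_m, max xᵢ), k + n).
Sample maximum = 31.40; prior scale x_m = 48.19 → posterior scale = max = 48.19.
Posterior shape = 4.75 + 5 = 9.75.
E[θ|data] = k·x_m/(k−1) = 9.75·48.19/8.75 = 53.6974.

53.6974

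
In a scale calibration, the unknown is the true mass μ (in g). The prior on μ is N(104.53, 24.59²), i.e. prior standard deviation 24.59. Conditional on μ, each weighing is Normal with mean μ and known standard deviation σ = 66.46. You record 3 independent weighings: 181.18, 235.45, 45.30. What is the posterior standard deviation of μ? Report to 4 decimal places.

20.7034

For Normal data with known variance σ², a Normal(μ₀, σ₀²) prior on μ is conjugate. Posterior precision = 1/σ₀² + n/σ²; posterior mean is the precision-weighted average of μ₀ and x̄.
σ₀² = 24.59² = 604.6681, σ² = 66.46² = 4416.9316; σ² + n·σ₀² = 4416.9316 + 3·604.6681 = 6230.9359.
Posterior precision = 1/σ₀² + n/σ² = 1/604.6681 + 3/4416.9316 = (σ² + n·σ₀²)/(σ₀²σ²) = 6230.9359/(604.6681·4416.9316); posterior variance σₙ² = σ₀²σ²/(σ² + n·σ₀²) = 604.6681·4416.9316/6230.9359 = 428.631859.
Posterior SD = √σₙ² = √(604.6681·4416.9316/6230.9359) = 20.7034.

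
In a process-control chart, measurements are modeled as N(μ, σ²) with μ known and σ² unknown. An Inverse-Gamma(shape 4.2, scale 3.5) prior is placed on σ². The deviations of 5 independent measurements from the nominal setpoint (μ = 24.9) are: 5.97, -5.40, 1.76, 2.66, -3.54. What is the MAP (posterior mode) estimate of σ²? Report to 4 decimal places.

6.1367

With known mean μ and an Inverse-Gamma(α, β) prior on σ², the Normal likelihood is conjugate: posterior is Inv-Gamma(α + n/2, β + Σ(xᵢ−μ)²/2).
Σ(xᵢ−μ)² = (5.97)² + (-5.40)² + (1.76)² + (2.66)² + (-3.54)² = 87.5057.
Posterior: Inv-Gamma(4.2 + 5/2, 3.5 + 87.5057/2) = Inv-Gamma(6.70, 47.25285).
Mode = β/(α+1) = 47.25285/7.70 = 6.1367.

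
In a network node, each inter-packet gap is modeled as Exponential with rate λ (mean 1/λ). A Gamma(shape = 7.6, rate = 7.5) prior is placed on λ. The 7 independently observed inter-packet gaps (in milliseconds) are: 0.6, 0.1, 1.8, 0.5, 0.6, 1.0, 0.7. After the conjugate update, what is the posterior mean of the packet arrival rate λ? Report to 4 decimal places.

1.1406

With a Gamma(shape α, rate β) prior on the exponential rate λ, the posterior after n observations with total T = Σxᵢ is Gamma(α+n, β+T).
Sum of observations T = 5.3 milliseconds; n = 7.
Posterior: Gamma(7.6+7, 7.5+5.3) = Gamma(14.6, 12.8).
Posterior mean of λ = α/β = 14.6/12.8 = 1.1406.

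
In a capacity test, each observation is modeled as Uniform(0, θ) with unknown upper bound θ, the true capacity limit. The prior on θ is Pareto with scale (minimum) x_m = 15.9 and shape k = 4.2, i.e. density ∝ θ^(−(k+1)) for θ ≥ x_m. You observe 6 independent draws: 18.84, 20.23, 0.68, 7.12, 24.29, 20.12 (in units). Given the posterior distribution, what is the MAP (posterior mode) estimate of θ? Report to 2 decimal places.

A Pareto(scale x_m, shape k) prior on the upper bound θ of Uniform(0, θ) is conjugate: posterior is Pareto(max(x_m, max xᵢ), k + n).
Sample maximum = 24.29; prior scale x_m = 15.9 → posterior scale = max = 24.29.
Posterior shape = 4.2 + 6 = 10.2.
The Pareto density is decreasing on [x_m, ∞), so the mode is x_m = 24.29.

24.29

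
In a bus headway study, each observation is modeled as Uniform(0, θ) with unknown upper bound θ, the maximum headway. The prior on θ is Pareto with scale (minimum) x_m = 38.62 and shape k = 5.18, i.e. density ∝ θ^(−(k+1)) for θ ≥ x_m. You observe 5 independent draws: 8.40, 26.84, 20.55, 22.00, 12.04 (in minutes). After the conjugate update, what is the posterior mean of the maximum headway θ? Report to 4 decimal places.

A Pareto(scale x_m, shape k) prior on the upper bound θ of Uniform(0, θ) is conjugate: posterior is Pareto(max(x_m, max xᵢ), k + n).
Sample maximum = 26.84; prior scale x_m = 38.62 → posterior scale = max = 38.62.
Posterior shape = 5.18 + 5 = 10.18.
E[θ|data] = k·x_m/(k−1) = 10.18·38.62/9.18 = 42.8270.

42.8270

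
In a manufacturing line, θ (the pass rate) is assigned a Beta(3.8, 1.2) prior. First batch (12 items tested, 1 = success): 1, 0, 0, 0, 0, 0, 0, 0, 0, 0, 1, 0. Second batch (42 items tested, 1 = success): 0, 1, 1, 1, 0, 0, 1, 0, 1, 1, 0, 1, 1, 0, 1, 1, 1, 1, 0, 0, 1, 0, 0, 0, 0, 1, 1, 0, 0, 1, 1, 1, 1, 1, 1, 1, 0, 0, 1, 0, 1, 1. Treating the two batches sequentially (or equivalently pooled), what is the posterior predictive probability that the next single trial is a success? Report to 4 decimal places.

0.5220

The Beta prior is conjugate to a Binomial/Bernoulli likelihood; the update adds successes to α and failures to β.
After batch 1: Beta(3.8+2, 1.2+10) = Beta(5.8, 11.2).
After batch 2: Beta(5.8+25, 11.2+17) = Beta(30.8, 28.2).
For a single future Bernoulli trial, P(success | data) = α/(α+β) = 0.5220.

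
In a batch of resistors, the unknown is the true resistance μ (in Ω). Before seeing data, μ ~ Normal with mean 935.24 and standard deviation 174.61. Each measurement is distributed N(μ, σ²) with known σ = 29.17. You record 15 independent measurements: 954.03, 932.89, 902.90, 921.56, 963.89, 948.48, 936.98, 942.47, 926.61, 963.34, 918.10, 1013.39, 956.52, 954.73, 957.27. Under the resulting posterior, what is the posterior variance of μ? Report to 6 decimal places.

56.620581

For Normal data with known variance σ², a Normal(μ₀, σ₀²) prior on μ is conjugate. Posterior precision = 1/σ₀² + n/σ²; posterior mean is the precision-weighted average of μ₀ and x̄.
σ₀² = 174.61² = 30488.6521, σ² = 29.17² = 850.8889; σ² + n·σ₀² = 850.8889 + 15·30488.6521 = 458180.6704.
Posterior precision = 1/σ₀² + n/σ² = 1/30488.6521 + 15/850.8889 = (σ² + n·σ₀²)/(σ₀²σ²) = 458180.6704/(30488.6521·850.8889); posterior variance σₙ² = σ₀²σ²/(σ² + n·σ₀²) = 30488.6521·850.8889/458180.6704 = 56.620581.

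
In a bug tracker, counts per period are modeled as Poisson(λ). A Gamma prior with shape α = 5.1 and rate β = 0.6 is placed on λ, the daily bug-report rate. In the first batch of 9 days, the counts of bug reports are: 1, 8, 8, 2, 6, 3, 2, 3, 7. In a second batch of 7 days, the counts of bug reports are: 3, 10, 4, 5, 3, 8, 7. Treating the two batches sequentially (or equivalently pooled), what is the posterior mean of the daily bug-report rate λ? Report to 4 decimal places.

5.1265

With a Gamma(shape α, rate β) prior, the Poisson likelihood is conjugate: the posterior is Gamma(α + ΣXᵢ, β + n).
Batch 1: sum of counts S = 40 over n = 9 days.
After batch 1: Gamma(α+S, β+n) = Gamma(5.1+40, 0.6+9) = Gamma(45.1, 9.6).
Batch 2: sum of counts S = 40 over n = 7 days.
After batch 2: Gamma(α+S, β+n) = Gamma(45.1+40, 9.6+7) = Gamma(85.1, 16.6).
Posterior mean = α/β = 85.1/16.6 = 5.1265.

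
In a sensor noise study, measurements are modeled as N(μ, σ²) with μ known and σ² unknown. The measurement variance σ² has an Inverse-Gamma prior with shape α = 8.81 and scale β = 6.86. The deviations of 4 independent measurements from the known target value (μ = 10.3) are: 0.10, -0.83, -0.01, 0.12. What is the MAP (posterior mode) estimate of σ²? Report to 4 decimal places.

With known mean μ and an Inverse-Gamma(α, β) prior on σ², the Normal likelihood is conjugate: posterior is Inv-Gamma(α + n/2, β + Σ(xᵢ−μ)²/2).
Σ(xᵢ−μ)² = (0.10)² + (-0.83)² + (-0.01)² + (0.12)² = 0.7134.
Posterior: Inv-Gamma(8.81 + 4/2, 6.86 + 0.7134/2) = Inv-Gamma(10.81, 7.21670).
Mode = β/(α+1) = 7.21670/11.81 = 0.6111.

0.6111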